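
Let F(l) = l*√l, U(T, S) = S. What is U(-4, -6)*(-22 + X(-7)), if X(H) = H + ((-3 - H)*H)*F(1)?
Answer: 342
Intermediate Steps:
F(l) = l^(3/2)
X(H) = H + H*(-3 - H) (X(H) = H + ((-3 - H)*H)*1^(3/2) = H + (H*(-3 - H))*1 = H + H*(-3 - H))
U(-4, -6)*(-22 + X(-7)) = -6*(-22 - 1*(-7)*(2 - 7)) = -6*(-22 - 1*(-7)*(-5)) = -6*(-22 - 35) = -6*(-57) = 342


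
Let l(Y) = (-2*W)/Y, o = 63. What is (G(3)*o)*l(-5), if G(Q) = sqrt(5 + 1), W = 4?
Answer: 504*sqrt(6)/5 ≈ 246.91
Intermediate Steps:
l(Y) = -8/Y (l(Y) = (-2*4)/Y = -8/Y)
G(Q) = sqrt(6)
(G(3)*o)*l(-5) = (sqrt(6)*63)*(-8/(-5)) = (63*sqrt(6))*(-8*(-1/5)) = (63*sqrt(6))*(8/5) = 504*sqrt(6)/5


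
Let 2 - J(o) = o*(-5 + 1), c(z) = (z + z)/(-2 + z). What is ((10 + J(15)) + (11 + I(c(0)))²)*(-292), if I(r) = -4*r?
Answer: -56356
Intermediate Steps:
c(z) = 2*z/(-2 + z) (c(z) = (2*z)/(-2 + z) = 2*z/(-2 + z))
J(o) = 2 + 4*o (J(o) = 2 - o*(-5 + 1) = 2 - o*(-4) = 2 - (-4)*o = 2 + 4*o)
((10 + J(15)) + (11 + I(c(0)))²)*(-292) = ((10 + (2 + 4*15)) + (11 - 8*0/(-2 + 0))²)*(-292) = ((10 + (2 + 60)) + (11 - 8*0/(-2))²)*(-292) = ((10 + 62) + (11 - 8*0*(-1)/2)²)*(-292) = (72 + (11 - 4*0)²)*(-292) = (72 + (11 + 0)²)*(-292) = (72 + 11²)*(-292) = (72 + 121)*(-292) = 193*(-292) = -56356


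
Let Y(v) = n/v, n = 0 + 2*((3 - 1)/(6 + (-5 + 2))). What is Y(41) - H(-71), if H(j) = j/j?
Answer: -119/123 ≈ -0.96748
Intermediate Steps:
H(j) = 1
n = 4/3 (n = 0 + 2*(2/(6 - 3)) = 0 + 2*(2/3) = 0 + 2*(2*(⅓)) = 0 + 2*(⅔) = 0 + 4/3 = 4/3 ≈ 1.3333)
Y(v) = 4/(3*v)
Y(41) - H(-71) = (4/3)/41 - 1*1 = (4/3)*(1/41) - 1 = 4/123 - 1 = -119/123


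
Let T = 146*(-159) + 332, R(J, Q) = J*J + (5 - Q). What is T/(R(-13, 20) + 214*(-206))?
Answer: 11441/21965 ≈ 0.52087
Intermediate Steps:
R(J, Q) = 5 + J² - Q (R(J, Q) = J² + (5 - Q) = 5 + J² - Q)
T = -22882 (T = -23214 + 332 = -22882)
T/(R(-13, 20) + 214*(-206)) = -22882/((5 + (-13)² - 1*20) + 214*(-206)) = -22882/((5 + 169 - 20) - 44084) = -22882/(154 - 44084) = -22882/(-43930) = -22882*(-1/43930) = 11441/21965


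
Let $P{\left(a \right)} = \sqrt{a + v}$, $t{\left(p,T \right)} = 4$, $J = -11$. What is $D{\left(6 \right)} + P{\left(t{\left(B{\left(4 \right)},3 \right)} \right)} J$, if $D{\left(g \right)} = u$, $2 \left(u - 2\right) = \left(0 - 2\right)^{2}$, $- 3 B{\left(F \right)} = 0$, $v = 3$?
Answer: $4 - 11 \sqrt{7} \approx -25.103$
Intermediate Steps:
$B{\left(F \right)} = 0$ ($B{\left(F \right)} = \left(- \frac{1}{3}\right) 0 = 0$)
$u = 4$ ($u = 2 + \frac{\left(0 - 2\right)^{2}}{2} = 2 + \frac{\left(-2\right)^{2}}{2} = 2 + \frac{1}{2} \cdot 4 = 2 + 2 = 4$)
$P{\left(a \right)} = \sqrt{3 + a}$ ($P{\left(a \right)} = \sqrt{a + 3} = \sqrt{3 + a}$)
$D{\left(g \right)} = 4$
$D{\left(6 \right)} + P{\left(t{\left(B{\left(4 \right)},3 \right)} \right)} J = 4 + \sqrt{3 + 4} \left(-11\right) = 4 + \sqrt{7} \left(-11\right) = 4 - 11 \sqrt{7}$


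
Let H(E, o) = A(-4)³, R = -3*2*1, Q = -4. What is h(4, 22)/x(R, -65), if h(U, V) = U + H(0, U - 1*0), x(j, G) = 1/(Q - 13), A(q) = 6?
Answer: -3740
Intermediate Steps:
R = -6 (R = -6*1 = -6)
x(j, G) = -1/17 (x(j, G) = 1/(-4 - 13) = 1/(-17) = -1/17)
H(E, o) = 216 (H(E, o) = 6³ = 216)
h(U, V) = 216 + U (h(U, V) = U + 216 = 216 + U)
h(4, 22)/x(R, -65) = (216 + 4)/(-1/17) = 220*(-17) = -3740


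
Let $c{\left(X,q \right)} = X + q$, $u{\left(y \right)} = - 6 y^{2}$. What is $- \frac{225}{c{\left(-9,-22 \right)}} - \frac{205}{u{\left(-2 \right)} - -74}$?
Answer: $\frac{979}{310} \approx 3.1581$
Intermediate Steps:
$- \frac{225}{c{\left(-9,-22 \right)}} - \frac{205}{u{\left(-2 \right)} - -74} = - \frac{225}{-9 - 22} - \frac{205}{- 6 \left(-2\right)^{2} - -74} = - \frac{225}{-31} - \frac{205}{\left(-6\right) 4 + 74} = \left(-225\right) \left(- \frac{1}{31}\right) - \frac{205}{-24 + 74} = \frac{225}{31} - \frac{205}{50} = \frac{225}{31} - \frac{41}{10} = \frac{979}{310}$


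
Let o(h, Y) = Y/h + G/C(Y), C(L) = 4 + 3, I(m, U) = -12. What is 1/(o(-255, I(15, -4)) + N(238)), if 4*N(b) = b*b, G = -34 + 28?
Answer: 595/8425313 ≈ 7.0621e-5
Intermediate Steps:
C(L) = 7
G = -6
o(h, Y) = -6/7 + Y/h (o(h, Y) = Y/h - 6/7 = -6/7 + Y/h)
N(b) = b²/4 (N(b) = (b*b)/4 = b²/4)
1/(o(-255, I(15, -4)) + N(238)) = 1/((-6/7 - 12/(-255)) + (¼)*238²) = 1/((-6/7 - 12*(-1/255)) + (¼)*56644) = 1/((-6/7 + 4/85) + 14161) = 1/(-482/595 + 14161) = 1/(8425313/595) = 595/8425313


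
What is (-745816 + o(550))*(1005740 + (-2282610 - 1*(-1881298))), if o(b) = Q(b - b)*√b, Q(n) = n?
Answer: -450792073248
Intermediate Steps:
o(b) = 0 (o(b) = (b - b)*√b = 0*√b = 0)
(-745816 + o(550))*(1005740 + (-2282610 - 1*(-1881298))) = (-745816 + 0)*(1005740 + (-2282610 - 1*(-1881298))) = -745816*(1005740 + (-2282610 + 1881298)) = -745816*(1005740 - 401312) = -745816*604428 = -450792073248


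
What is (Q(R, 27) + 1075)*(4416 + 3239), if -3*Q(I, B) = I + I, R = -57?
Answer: 8520015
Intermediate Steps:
Q(I, B) = -2*I/3 (Q(I, B) = -(I + I)/3 = -2*I/3)
(Q(R, 27) + 1075)*(4416 + 3239) = (-2/3*(-57) + 1075)*(4416 + 3239) = (38 + 1075)*7655 = 1113*7655 = 8520015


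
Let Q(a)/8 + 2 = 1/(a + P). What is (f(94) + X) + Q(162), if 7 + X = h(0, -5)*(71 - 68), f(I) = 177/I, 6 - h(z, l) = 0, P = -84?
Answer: -11051/3666 ≈ -3.0145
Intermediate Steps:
h(z, l) = 6 (h(z, l) = 6 - 1*0 = 6 + 0 = 6)
Q(a) = -16 + 8/(-84 + a) (Q(a) = -16 + 8/(a - 84) = -16 + 8/(-84 + a))
X = 11 (X = -7 + 6*(71 - 68) = -7 + 6*3 = -7 + 18 = 11)
(f(94) + X) + Q(162) = (177/94 + 11) + 8*(169 - 2*162)/(-84 + 162) = (177*(1/94) + 11) + 8*(169 - 324)/78 = (177/94 + 11) + 8*(1/78)*(-155) = 1211/94 - 620/39 = -11051/3666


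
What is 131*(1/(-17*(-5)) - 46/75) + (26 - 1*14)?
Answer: -85177/1275 ≈ -66.806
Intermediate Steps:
131*(1/(-17*(-5)) - 46/75) + (26 - 1*14) = 131*(-1/17*(-1/5) - 46*1/75) + (26 - 14) = 131*(1/85 - 46/75) + 12 = 131*(-767/1275) + 12 = -100477/1275 + 12 = -85177/1275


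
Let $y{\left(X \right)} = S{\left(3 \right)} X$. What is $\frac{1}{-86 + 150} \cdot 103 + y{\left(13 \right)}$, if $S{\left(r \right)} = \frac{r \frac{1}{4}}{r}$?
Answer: $\frac{311}{64} \approx 4.8594$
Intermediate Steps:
$S{\left(r \right)} = \frac{1}{4}$ ($S{\left(r \right)} = \frac{r \frac{1}{4}}{r} = \frac{\frac{1}{4} r}{r} = \frac{1}{4}$)
$y{\left(X \right)} = \frac{X}{4}$
$\frac{1}{-86 + 150} \cdot 103 + y{\left(13 \right)} = \frac{1}{-86 + 150} \cdot 103 + \frac{1}{4} \cdot 13 = \frac{1}{64} \cdot 103 + \frac{13}{4} = \frac{103}{64} + \frac{13}{4} = \frac{311}{64}$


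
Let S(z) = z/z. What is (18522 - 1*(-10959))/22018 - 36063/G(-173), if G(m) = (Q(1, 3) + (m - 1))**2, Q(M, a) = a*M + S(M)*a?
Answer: 2113145/34524224 ≈ 0.061208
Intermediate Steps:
S(z) = 1
Q(M, a) = a + M*a (Q(M, a) = a*M + 1*a = M*a + a = a + M*a)
G(m) = (5 + m)**2 (G(m) = (3*(1 + 1) + (m - 1))**2 = (3*2 + (-1 + m))**2 = (6 + (-1 + m))**2 = (5 + m)**2)
(18522 - 1*(-10959))/22018 - 36063/G(-173) = (18522 - 1*(-10959))/22018 - 36063/(5 - 173)**2 = (18522 + 10959)*(1/22018) - 36063/((-168)**2) = 29481*(1/22018) - 36063/28224 = 29481/22018 - 36063*1/28224 = 29481/22018 - 4007/3136 = 2113145/34524224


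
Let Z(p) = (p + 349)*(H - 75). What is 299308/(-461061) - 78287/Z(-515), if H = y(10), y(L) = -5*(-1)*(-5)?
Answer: -41063595307/7653612600 ≈ -5.3653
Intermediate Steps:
y(L) = -25 (y(L) = 5*(-5) = -25)
H = -25
Z(p) = -34900 - 100*p (Z(p) = (p + 349)*(-25 - 75) = (349 + p)*(-100) = -34900 - 100*p)
299308/(-461061) - 78287/Z(-515) = 299308/(-461061) - 78287/(-34900 - 100*(-515)) = 299308*(-1/461061) - 78287/(-34900 + 51500) = -299308/461061 - 78287/16600 = -41063595307/7653612600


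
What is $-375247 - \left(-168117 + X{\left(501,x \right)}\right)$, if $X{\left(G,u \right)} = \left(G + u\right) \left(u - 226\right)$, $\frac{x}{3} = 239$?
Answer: $-805168$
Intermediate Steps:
$x = 717$ ($x = 3 \cdot 239 = 717$)
$X{\left(G,u \right)} = \left(-226 + u\right) \left(G + u\right)$ ($X{\left(G,u \right)} = \left(G + u\right) \left(-226 + u\right) = \left(-226 + u\right) \left(G + u\right)$)
$-375247 - \left(-168117 + X{\left(501,x \right)}\right) = -375247 - \left(-168117 + \left(717^{2} - 113226 - 162042 + 501 \cdot 717\right)\right) = -375247 - \left(-168117 + \left(514089 - 113226 - 162042 + 359217\right)\right) = -375247 - \left(-168117 + 598038\right) = -375247 - 429921 = -805168$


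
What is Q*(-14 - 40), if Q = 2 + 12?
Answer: -756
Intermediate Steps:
Q = 14
Q*(-14 - 40) = 14*(-14 - 40) = 14*(-54) = -756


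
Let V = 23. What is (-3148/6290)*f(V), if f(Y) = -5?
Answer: 1574/629 ≈ 2.5024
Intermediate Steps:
(-3148/6290)*f(V) = -3148/6290*(-5) = -3148*1/6290*(-5) = -1574/3145*(-5) = 1574/629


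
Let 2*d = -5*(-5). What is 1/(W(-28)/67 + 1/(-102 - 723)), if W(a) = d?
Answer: 110550/20491 ≈ 5.3951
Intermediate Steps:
d = 25/2 (d = (-5*(-5))/2 = (½)*25 = 25/2 ≈ 12.500)
W(a) = 25/2
1/(W(-28)/67 + 1/(-102 - 723)) = 1/((25/2)/67 + 1/(-102 - 723)) = 1/((25/2)*(1/67) + 1/(-825)) = 1/(25/134 - 1/825) = 1/(20491/110550) = 110550/20491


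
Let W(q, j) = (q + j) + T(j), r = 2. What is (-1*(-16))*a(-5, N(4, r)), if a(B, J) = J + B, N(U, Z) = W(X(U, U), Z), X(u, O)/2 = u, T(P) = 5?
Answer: 160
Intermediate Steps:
X(u, O) = 2*u
W(q, j) = 5 + j + q (W(q, j) = (q + j) + 5 = (j + q) + 5 = 5 + j + q)
N(U, Z) = 5 + Z + 2*U
a(B, J) = B + J
(-1*(-16))*a(-5, N(4, r)) = (-1*(-16))*(-5 + (5 + 2 + 2*4)) = 16*(-5 + (5 + 2 + 8)) = 16*(-5 + 15) = 16*10 = 160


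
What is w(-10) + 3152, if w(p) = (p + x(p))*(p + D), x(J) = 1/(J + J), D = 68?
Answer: 25691/10 ≈ 2569.1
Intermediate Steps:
x(J) = 1/(2*J)
w(p) = (68 + p)*(p + 1/(2*p)) (w(p) = (p + 1/(2*p))*(p + 68) = (p + 1/(2*p))*(68 + p) = (68 + p)*(p + 1/(2*p)))
w(-10) + 3152 = (1/2 + (-10)**2 + 34/(-10) + 68*(-10)) + 3152 = (1/2 + 100 + 34*(-1/10) - 680) + 3152 = (1/2 + 100 - 17/5 - 680) + 3152 = -5829/10 + 3152 = 25691/10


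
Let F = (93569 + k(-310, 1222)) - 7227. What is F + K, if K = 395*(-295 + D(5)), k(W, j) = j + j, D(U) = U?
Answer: -25764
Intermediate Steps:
k(W, j) = 2*j
F = 88786 (F = (93569 + 2*1222) - 7227 = (93569 + 2444) - 7227 = 96013 - 7227 = 88786)
K = -114550 (K = 395*(-295 + 5) = 395*(-290) = -114550)
F + K = 88786 - 114550 = -25764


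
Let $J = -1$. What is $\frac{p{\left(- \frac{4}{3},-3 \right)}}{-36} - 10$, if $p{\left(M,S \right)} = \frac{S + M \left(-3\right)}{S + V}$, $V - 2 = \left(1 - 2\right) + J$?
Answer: $- \frac{1079}{108} \approx -9.9907$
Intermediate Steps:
$V = 0$ ($V = 2 + \left(\left(1 - 2\right) - 1\right) = 2 - 2 = 0$)
$p{\left(M,S \right)} = \frac{S - 3 M}{S}$ ($p{\left(M,S \right)} = \frac{S + M \left(-3\right)}{S + 0} = \frac{S - 3 M}{S}$)
$\frac{p{\left(- \frac{4}{3},-3 \right)}}{-36} - 10 = \frac{\frac{1}{-3} \left(-3 - 3 \left(- \frac{4}{3}\right)\right)}{-36} - 10 = - \frac{-3 - 3 \left(\left(-4\right) \frac{1}{3}\right)}{3} \left(- \frac{1}{36}\right) - 10 = - \frac{-3 - -4}{3} \left(- \frac{1}{36}\right) - 10 = - \frac{-3 + 4}{3} \left(- \frac{1}{36}\right) - 10 = \left(- \frac{1}{3}\right) 1 \left(- \frac{1}{36}\right) - 10 = \left(- \frac{1}{3}\right) \left(- \frac{1}{36}\right) - 10 = \frac{1}{108} - 10 = - \frac{1079}{108}$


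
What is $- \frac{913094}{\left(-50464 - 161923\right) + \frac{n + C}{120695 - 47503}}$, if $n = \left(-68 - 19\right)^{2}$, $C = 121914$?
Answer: $\frac{66831176048}{15544899821} \approx 4.2992$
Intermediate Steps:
$n = 7569$ ($n = \left(-87\right)^{2} = 7569$)
$- \frac{913094}{\left(-50464 - 161923\right) + \frac{n + C}{120695 - 47503}} = - \frac{913094}{\left(-50464 - 161923\right) + \frac{7569 + 121914}{120695 - 47503}} = - \frac{913094}{-212387 + \frac{129483}{73192}} = - \frac{913094}{- \frac{15544899821}{73192}} = \left(-913094\right) \left(- \frac{73192}{15544899821}\right) = \frac{66831176048}{15544899821}$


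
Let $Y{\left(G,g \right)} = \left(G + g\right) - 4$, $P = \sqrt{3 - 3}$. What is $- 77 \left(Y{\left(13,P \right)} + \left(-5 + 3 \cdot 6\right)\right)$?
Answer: $-1694$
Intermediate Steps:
$P = 0$ ($P = \sqrt{0} = 0$)
$Y{\left(G,g \right)} = -4 + G + g$
$- 77 \left(Y{\left(13,P \right)} + \left(-5 + 3 \cdot 6\right)\right) = - 77 \left(\left(-4 + 13 + 0\right) + \left(-5 + 3 \cdot 6\right)\right) = - 77 \left(9 + \left(-5 + 18\right)\right) = - 77 \left(9 + 13\right) = \left(-77\right) 22 = -1694$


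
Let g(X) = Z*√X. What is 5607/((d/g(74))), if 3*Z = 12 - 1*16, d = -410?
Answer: 3738*√74/205 ≈ 156.86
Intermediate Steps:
Z = -4/3 (Z = (12 - 1*16)/3 = (12 - 16)/3 = (⅓)*(-4) = -4/3 ≈ -1.3333)
g(X) = -4*√X/3
5607/((d/g(74))) = 5607/((-410*(-3*√74/296))) = 5607/((-(-615)*√74/148)) = 5607/((615*√74/148)) = 5607*(2*√74/615) = 3738*√74/205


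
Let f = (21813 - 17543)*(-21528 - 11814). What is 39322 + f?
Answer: -142331018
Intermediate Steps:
f = -142370340 (f = 4270*(-33342) = -142370340)
39322 + f = 39322 - 142370340 = -142331018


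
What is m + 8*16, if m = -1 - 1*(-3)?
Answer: 130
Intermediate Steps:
m = 2 (m = -1 + 3 = 2)
m + 8*16 = 2 + 8*16 = 2 + 128 = 130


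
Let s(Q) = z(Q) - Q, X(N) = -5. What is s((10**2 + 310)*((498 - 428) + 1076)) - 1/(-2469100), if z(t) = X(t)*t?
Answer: -6960787955999/2469100 ≈ -2.8192e+6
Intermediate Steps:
z(t) = -5*t
s(Q) = -6*Q (s(Q) = -5*Q - Q = -6*Q)
s((10**2 + 310)*((498 - 428) + 1076)) - 1/(-2469100) = -6*(10**2 + 310)*((498 - 428) + 1076) - 1/(-2469100) = -6*(100 + 310)*(70 + 1076) - 1*(-1/2469100) = -2460*1146 + 1/2469100 = -6*469860 + 1/2469100 = -2819160 + 1/2469100 = -6960787955999/2469100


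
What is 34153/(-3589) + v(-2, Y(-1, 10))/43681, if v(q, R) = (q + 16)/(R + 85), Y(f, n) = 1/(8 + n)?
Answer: -2284001838055/240016567879 ≈ -9.5160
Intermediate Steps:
v(q, R) = (16 + q)/(85 + R)
34153/(-3589) + v(-2, Y(-1, 10))/43681 = 34153/(-3589) + ((16 - 2)/(85 + 1/(8 + 10)))/43681 = 34153*(-1/3589) + (14/(85 + 1/18))*(1/43681) = -34153/3589 + (14/(85 + 1/18))*(1/43681) = -34153/3589 + (14/(1531/18))*(1/43681) = -34153/3589 + ((18/1531)*14)*(1/43681) = -34153/3589 + (252/1531)*(1/43681) = -34153/3589 + 252/66875611 = -2284001838055/240016567879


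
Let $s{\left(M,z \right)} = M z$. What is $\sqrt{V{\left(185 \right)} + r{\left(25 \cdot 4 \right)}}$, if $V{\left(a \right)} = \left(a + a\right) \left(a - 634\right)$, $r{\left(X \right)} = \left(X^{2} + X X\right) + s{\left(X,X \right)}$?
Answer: $i \sqrt{136130} \approx 368.96 i$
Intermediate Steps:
$r{\left(X \right)} = 3 X^{2}$ ($r{\left(X \right)} = \left(X^{2} + X X\right) + X X = \left(X^{2} + X^{2}\right) + X^{2} = 2 X^{2} + X^{2} = 3 X^{2}$)
$V{\left(a \right)} = 2 a \left(-634 + a\right)$
$\sqrt{V{\left(185 \right)} + r{\left(25 \cdot 4 \right)}} = \sqrt{2 \cdot 185 \left(-634 + 185\right) + 3 \left(25 \cdot 4\right)^{2}} = \sqrt{2 \cdot 185 \left(-449\right) + 3 \cdot 100^{2}} = \sqrt{-166130 + 3 \cdot 10000} = \sqrt{-166130 + 30000} = \sqrt{-136130} = i \sqrt{136130}$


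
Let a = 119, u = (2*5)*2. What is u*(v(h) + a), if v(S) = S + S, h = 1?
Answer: 2420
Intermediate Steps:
u = 20 (u = 10*2 = 20)
v(S) = 2*S
u*(v(h) + a) = 20*(2*1 + 119) = 20*(2 + 119) = 20*121 = 2420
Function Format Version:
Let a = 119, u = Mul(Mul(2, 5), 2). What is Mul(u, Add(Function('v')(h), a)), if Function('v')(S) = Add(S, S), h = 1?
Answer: 2420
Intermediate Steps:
u = 20 (u = Mul(10, 2) = 20)
Function('v')(S) = Mul(2, S)
Mul(u, Add(Function('v')(h), a)) = Mul(20, Add(Mul(2, 1), 119)) = Mul(20, Add(2, 119)) = Mul(20, 121) = 2420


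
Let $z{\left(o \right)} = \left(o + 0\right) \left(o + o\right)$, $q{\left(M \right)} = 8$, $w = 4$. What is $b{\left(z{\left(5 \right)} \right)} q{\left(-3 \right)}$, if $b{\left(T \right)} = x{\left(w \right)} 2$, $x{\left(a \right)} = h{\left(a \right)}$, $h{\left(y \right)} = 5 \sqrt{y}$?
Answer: $160$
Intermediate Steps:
$x{\left(a \right)} = 5 \sqrt{a}$
$z{\left(o \right)} = 2 o^{2}$ ($z{\left(o \right)} = o 2 o = 2 o^{2}$)
$b{\left(T \right)} = 20$ ($b{\left(T \right)} = 5 \sqrt{4} \cdot 2 = 5 \cdot 2 \cdot 2 = 10 \cdot 2 = 20$)
$b{\left(z{\left(5 \right)} \right)} q{\left(-3 \right)} = 20 \cdot 8 = 160$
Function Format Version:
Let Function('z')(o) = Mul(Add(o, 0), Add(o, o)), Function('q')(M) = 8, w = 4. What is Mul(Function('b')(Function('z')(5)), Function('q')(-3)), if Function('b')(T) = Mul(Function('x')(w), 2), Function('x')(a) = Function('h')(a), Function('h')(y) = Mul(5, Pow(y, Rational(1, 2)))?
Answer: 160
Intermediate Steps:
Function('x')(a) = Mul(5, Pow(a, Rational(1, 2)))
Function('z')(o) = Mul(2, Pow(o, 2)) (Function('z')(o) = Mul(o, Mul(2, o)) = Mul(2, Pow(o, 2)))
Function('b')(T) = 20 (Function('b')(T) = Mul(Mul(5, Pow(4, Rational(1, 2))), 2) = Mul(Mul(5, 2), 2) = Mul(10, 2) = 20)
Mul(Function('b')(Function('z')(5)), Function('q')(-3)) = Mul(20, 8) = 160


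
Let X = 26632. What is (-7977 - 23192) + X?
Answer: -4537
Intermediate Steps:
(-7977 - 23192) + X = (-7977 - 23192) + 26632 = -31169 + 26632 = -4537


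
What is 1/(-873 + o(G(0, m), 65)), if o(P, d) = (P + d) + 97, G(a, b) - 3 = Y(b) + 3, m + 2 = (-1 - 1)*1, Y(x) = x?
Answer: -1/709 ≈ -0.0014104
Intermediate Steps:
m = -4 (m = -2 + (-1 - 1)*1 = -2 - 2*1 = -2 - 2 = -4)
G(a, b) = 6 + b (G(a, b) = 3 + (b + 3) = 3 + (3 + b) = 6 + b)
o(P, d) = 97 + P + d
1/(-873 + o(G(0, m), 65)) = 1/(-873 + (97 + (6 - 4) + 65)) = 1/(-873 + (97 + 2 + 65)) = 1/(-873 + 164) = 1/(-709) = -1/709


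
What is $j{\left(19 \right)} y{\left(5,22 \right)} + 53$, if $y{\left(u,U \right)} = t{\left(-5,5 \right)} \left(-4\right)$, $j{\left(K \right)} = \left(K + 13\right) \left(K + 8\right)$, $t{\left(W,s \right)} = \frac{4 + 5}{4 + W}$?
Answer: $31157$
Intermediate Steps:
$t{\left(W,s \right)} = \frac{9}{4 + W}$
$j{\left(K \right)} = \left(8 + K\right) \left(13 + K\right)$ ($j{\left(K \right)} = \left(13 + K\right) \left(8 + K\right) = \left(8 + K\right) \left(13 + K\right)$)
$y{\left(u,U \right)} = 36$ ($y{\left(u,U \right)} = \frac{9}{4 - 5} \left(-4\right) = \frac{9}{-1} \left(-4\right) = 9 \left(-1\right) \left(-4\right) = \left(-9\right) \left(-4\right) = 36$)
$j{\left(19 \right)} y{\left(5,22 \right)} + 53 = \left(104 + 19^{2} + 21 \cdot 19\right) 36 + 53 = \left(104 + 361 + 399\right) 36 + 53 = 864 \cdot 36 + 53 = 31104 + 53 = 31157$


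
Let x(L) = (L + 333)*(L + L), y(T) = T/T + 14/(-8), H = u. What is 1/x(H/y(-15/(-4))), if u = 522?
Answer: 1/505296 ≈ 1.9790e-6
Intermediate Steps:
H = 522
y(T) = -¾ (y(T) = 1 + 14*(-⅛) = 1 - 7/4 = -¾)
x(L) = 2*L*(333 + L) (x(L) = (333 + L)*(2*L) = 2*L*(333 + L))
1/x(H/y(-15/(-4))) = 1/(2*(522/(-¾))*(333 + 522/(-¾))) = 1/(2*(522*(-4/3))*(333 + 522*(-4/3))) = 1/(2*(-696)*(333 - 696)) = 1/(2*(-696)*(-363)) = 1/505296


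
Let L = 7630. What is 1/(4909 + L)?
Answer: 1/12539 ≈ 7.9751e-5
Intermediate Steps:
1/(4909 + L) = 1/(4909 + 7630) = 1/12539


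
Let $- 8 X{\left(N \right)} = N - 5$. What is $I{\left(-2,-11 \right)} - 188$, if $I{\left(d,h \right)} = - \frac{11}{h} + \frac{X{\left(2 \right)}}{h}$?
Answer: $- \frac{16459}{88} \approx -187.03$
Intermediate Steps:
$X{\left(N \right)} = \frac{5}{8} - \frac{N}{8}$ ($X{\left(N \right)} = - \frac{N - 5}{8} = - \frac{-5 + N}{8} = \frac{5}{8} - \frac{N}{8}$)
$I{\left(d,h \right)} = - \frac{85}{8 h}$ ($I{\left(d,h \right)} = - \frac{11}{h} + \frac{\frac{5}{8} - \frac{1}{4}}{h} = - \frac{11}{h} + \frac{3}{8 h} = - \frac{85}{8 h}$)
$I{\left(-2,-11 \right)} - 188 = - \frac{85}{8 \left(-11\right)} - 188 = \left(- \frac{85}{8}\right) \left(- \frac{1}{11}\right) - 188 = \frac{85}{88} - 188 = - \frac{16459}{88}$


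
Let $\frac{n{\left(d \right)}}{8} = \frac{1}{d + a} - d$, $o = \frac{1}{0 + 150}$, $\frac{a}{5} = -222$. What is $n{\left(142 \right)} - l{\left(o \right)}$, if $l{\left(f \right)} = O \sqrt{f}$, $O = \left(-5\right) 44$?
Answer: $- \frac{137457}{121} + \frac{22 \sqrt{6}}{3} \approx -1118.0$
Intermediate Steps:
$O = -220$
$a = -1110$ ($a = 5 \left(-222\right) = -1110$)
$o = \frac{1}{150} \approx 0.0066667$
$l{\left(f \right)} = - 220 \sqrt{f}$
$n{\left(d \right)} = - 8 d + \frac{8}{-1110 + d}$ ($n{\left(d \right)} = 8 \left(\frac{1}{d - 1110} - d\right) = 8 \left(\frac{1}{-1110 + d} - d\right) = - 8 d + \frac{8}{-1110 + d}$)
$n{\left(142 \right)} - l{\left(o \right)} = \frac{8 \left(1 - 142^{2} + 1110 \cdot 142\right)}{-1110 + 142} - - \frac{220}{5 \sqrt{6}} = \frac{8 \left(1 - 20164 + 157620\right)}{-968} - - 220 \frac{\sqrt{6}}{30} = 8 \left(- \frac{1}{968}\right) \left(1 - 20164 + 157620\right) - - \frac{22 \sqrt{6}}{3} = 8 \left(- \frac{1}{968}\right) 137457 + \frac{22 \sqrt{6}}{3} = - \frac{137457}{121} + \frac{22 \sqrt{6}}{3}$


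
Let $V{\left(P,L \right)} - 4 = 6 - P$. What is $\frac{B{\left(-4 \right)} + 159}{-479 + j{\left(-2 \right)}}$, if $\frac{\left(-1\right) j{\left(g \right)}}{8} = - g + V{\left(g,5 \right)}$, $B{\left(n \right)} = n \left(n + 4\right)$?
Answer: $- \frac{53}{197} \approx -0.26904$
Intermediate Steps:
$B{\left(n \right)} = n \left(4 + n\right)$
$V{\left(P,L \right)} = 10 - P$ ($V{\left(P,L \right)} = 4 - \left(-6 + P\right) = 10 - P$)
$j{\left(g \right)} = -80 + 16 g$ ($j{\left(g \right)} = - 8 \left(- g - \left(-10 + g\right)\right) = - 8 \left(10 - 2 g\right) = -80 + 16 g$)
$\frac{B{\left(-4 \right)} + 159}{-479 + j{\left(-2 \right)}} = \frac{- 4 \left(4 - 4\right) + 159}{-479 + \left(-80 + 16 \left(-2\right)\right)} = \frac{\left(-4\right) 0 + 159}{-479 - 112} = \frac{0 + 159}{-479 - 112} = \frac{159}{-591} = 159 \left(- \frac{1}{591}\right) = - \frac{53}{197}$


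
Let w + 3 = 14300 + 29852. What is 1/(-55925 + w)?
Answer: -1/11776 ≈ -8.4918e-5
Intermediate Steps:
w = 44149 (w = -3 + (14300 + 29852) = -3 + 44152 = 44149)
1/(-55925 + w) = 1/(-55925 + 44149) = 1/(-11776) = -1/11776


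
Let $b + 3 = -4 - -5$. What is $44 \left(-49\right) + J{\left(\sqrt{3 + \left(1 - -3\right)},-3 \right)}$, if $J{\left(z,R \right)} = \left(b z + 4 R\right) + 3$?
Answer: $-2165 - 2 \sqrt{7} \approx -2170.3$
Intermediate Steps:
$b = -2$ ($b = -3 - -1 = -3 + \left(-4 + 5\right) = -3 + 1 = -2$)
$J{\left(z,R \right)} = 3 - 2 z + 4 R$ ($J{\left(z,R \right)} = \left(- 2 z + 4 R\right) + 3 = 3 - 2 z + 4 R$)
$44 \left(-49\right) + J{\left(\sqrt{3 + \left(1 - -3\right)},-3 \right)} = 44 \left(-49\right) + \left(3 - 2 \sqrt{3 + \left(1 - -3\right)} + 4 \left(-3\right)\right) = -2156 - \left(9 + 2 \sqrt{3 + \left(1 + 3\right)}\right) = -2156 - \left(9 + 2 \sqrt{3 + 4}\right) = -2156 - \left(9 + 2 \sqrt{7}\right) = -2165 - 2 \sqrt{7}$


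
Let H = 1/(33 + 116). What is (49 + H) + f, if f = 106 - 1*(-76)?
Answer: 34420/149 ≈ 231.01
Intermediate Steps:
f = 182 (f = 106 + 76 = 182)
H = 1/149 ≈ 0.0067114
(49 + H) + f = (49 + 1/149) + 182 = 7302/149 + 182 = 34420/149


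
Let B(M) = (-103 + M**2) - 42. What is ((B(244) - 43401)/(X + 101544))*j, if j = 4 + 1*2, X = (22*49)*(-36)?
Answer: 7995/5228 ≈ 1.5293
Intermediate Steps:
B(M) = -145 + M**2
X = -38808 (X = 1078*(-36) = -38808)
j = 6 (j = 4 + 2 = 6)
((B(244) - 43401)/(X + 101544))*j = (((-145 + 244**2) - 43401)/(-38808 + 101544))*6 = (((-145 + 59536) - 43401)/62736)*6 = ((59391 - 43401)*(1/62736))*6 = (15990*(1/62736))*6 = (2665/10456)*6 = 7995/5228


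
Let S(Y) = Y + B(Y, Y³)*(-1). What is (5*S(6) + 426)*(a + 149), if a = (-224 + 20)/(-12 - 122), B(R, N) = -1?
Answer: 4649185/67 ≈ 69391.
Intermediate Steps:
S(Y) = 1 + Y (S(Y) = Y - 1*(-1) = Y + 1 = 1 + Y)
a = 102/67 (a = -204/(-134) = -204*(-1/134) = 102/67 ≈ 1.5224)
(5*S(6) + 426)*(a + 149) = (5*(1 + 6) + 426)*(102/67 + 149) = (5*7 + 426)*(10085/67) = (35 + 426)*(10085/67) = 461*(10085/67) = 4649185/67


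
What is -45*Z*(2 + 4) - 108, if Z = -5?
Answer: 1242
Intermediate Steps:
-45*Z*(2 + 4) - 108 = -(-225)*(2 + 4) - 108 = -(-225)*6 - 108 = -45*(-30) - 108 = 1350 - 108 = 1242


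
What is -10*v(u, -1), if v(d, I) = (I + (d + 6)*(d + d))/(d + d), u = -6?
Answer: -5/6 ≈ -0.83333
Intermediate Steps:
v(d, I) = (I + 2*d*(6 + d))/(2*d) (v(d, I) = (I + (6 + d)*(2*d))/((2*d)) = (I + 2*d*(6 + d))*(1/(2*d)) = (I + 2*d*(6 + d))/(2*d))
-10*v(u, -1) = -10*(6 - 6 + (1/2)*(-1)/(-6)) = -10*(6 - 6 + (1/2)*(-1)*(-1/6)) = -10*(6 - 6 + 1/12) = -10*1/12 = -5/6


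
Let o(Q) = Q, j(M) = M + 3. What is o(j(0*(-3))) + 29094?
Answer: 29097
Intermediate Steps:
j(M) = 3 + M
o(j(0*(-3))) + 29094 = (3 + 0*(-3)) + 29094 = (3 + 0) + 29094 = 3 + 29094 = 29097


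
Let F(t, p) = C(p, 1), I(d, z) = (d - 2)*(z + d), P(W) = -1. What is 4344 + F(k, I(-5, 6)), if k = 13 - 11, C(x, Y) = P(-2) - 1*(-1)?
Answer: 4344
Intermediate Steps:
C(x, Y) = 0 (C(x, Y) = -1 - 1*(-1) = -1 + 1 = 0)
I(d, z) = (-2 + d)*(d + z)
k = 2
F(t, p) = 0
4344 + F(k, I(-5, 6)) = 4344 + 0 = 4344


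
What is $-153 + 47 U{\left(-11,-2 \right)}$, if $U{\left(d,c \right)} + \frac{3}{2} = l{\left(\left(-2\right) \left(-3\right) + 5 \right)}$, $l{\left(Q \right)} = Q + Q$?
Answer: $\frac{1621}{2} \approx 810.5$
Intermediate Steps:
$l{\left(Q \right)} = 2 Q$
$U{\left(d,c \right)} = \frac{41}{2}$ ($U{\left(d,c \right)} = - \frac{3}{2} + 2 \left(\left(-2\right) \left(-3\right) + 5\right) = - \frac{3}{2} + 2 \left(6 + 5\right) = - \frac{3}{2} + 2 \cdot 11 = - \frac{3}{2} + 22 = \frac{41}{2}$)
$-153 + 47 U{\left(-11,-2 \right)} = -153 + 47 \cdot \frac{41}{2} = -153 + \frac{1927}{2} = \frac{1621}{2}$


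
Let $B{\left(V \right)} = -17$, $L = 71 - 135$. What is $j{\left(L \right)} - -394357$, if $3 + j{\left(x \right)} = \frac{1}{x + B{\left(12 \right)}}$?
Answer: $\frac{31942673}{81} \approx 3.9435 \cdot 10^{5}$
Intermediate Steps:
$L = -64$
$j{\left(x \right)} = -3 + \frac{1}{-17 + x}$ ($j{\left(x \right)} = -3 + \frac{1}{x - 17} = -3 + \frac{1}{-17 + x}$)
$j{\left(L \right)} - -394357 = \frac{52 - -192}{-17 - 64} - -394357 = \frac{52 + 192}{-81} + 394357 = \left(- \frac{1}{81}\right) 244 + 394357 = - \frac{244}{81} + 394357 = \frac{31942673}{81}$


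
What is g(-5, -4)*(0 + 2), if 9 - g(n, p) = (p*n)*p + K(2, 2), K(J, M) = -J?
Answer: 182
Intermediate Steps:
g(n, p) = 11 - n*p² (g(n, p) = 9 - ((p*n)*p - 1*2) = 9 - ((n*p)*p - 2) = 9 - (n*p² - 2) = 9 - (-2 + n*p²) = 9 + (2 - n*p²) = 11 - n*p²)
g(-5, -4)*(0 + 2) = (11 - 1*(-5)*(-4)²)*(0 + 2) = (11 - 1*(-5)*16)*2 = (11 + 80)*2 = 91*2 = 182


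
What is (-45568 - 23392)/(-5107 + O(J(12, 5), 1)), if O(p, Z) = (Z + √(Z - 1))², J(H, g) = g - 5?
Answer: 34480/2553 ≈ 13.506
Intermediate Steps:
J(H, g) = -5 + g
O(p, Z) = (Z + √(-1 + Z))²
(-45568 - 23392)/(-5107 + O(J(12, 5), 1)) = (-45568 - 23392)/(-5107 + (1 + √(-1 + 1))²) = -68960/(-5107 + (1 + √0)²) = -68960/(-5107 + (1 + 0)²) = -68960/(-5107 + 1²) = -68960/(-5107 + 1) = -68960/(-5106) = -68960*(-1/5106) = 34480/2553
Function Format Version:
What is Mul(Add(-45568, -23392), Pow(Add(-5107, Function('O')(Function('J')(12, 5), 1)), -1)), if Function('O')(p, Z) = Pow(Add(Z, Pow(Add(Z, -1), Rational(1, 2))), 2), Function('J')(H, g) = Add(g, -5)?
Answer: Rational(34480, 2553) ≈ 13.506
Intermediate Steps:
Function('J')(H, g) = Add(-5, g)
Function('O')(p, Z) = Pow(Add(Z, Pow(Add(-1, Z), Rational(1, 2))), 2)
Mul(Add(-45568, -23392), Pow(Add(-5107, Function('O')(Function('J')(12, 5), 1)), -1)) = Mul(Add(-45568, -23392), Pow(Add(-5107, Pow(Add(1, Pow(Add(-1, 1), Rational(1, 2))), 2)), -1)) = Mul(-68960, Pow(Add(-5107, Pow(Add(1, Pow(0, Rational(1, 2))), 2)), -1)) = Mul(-68960, Pow(Add(-5107, Pow(Add(1, 0), 2)), -1)) = Mul(-68960, Pow(Add(-5107, Pow(1, 2)), -1)) = Mul(-68960, Pow(Add(-5107, 1), -1)) = Mul(-68960, Pow(-5106, -1)) = Mul(-68960, Rational(-1, 5106)) = Rational(34480, 2553)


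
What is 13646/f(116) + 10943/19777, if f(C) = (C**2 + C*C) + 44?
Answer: 282428225/266554406 ≈ 1.0596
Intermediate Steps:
f(C) = 44 + 2*C**2 (f(C) = (C**2 + C**2) + 44 = 2*C**2 + 44 = 44 + 2*C**2)
13646/f(116) + 10943/19777 = 13646/(44 + 2*116**2) + 10943/19777 = 13646/(44 + 2*13456) + 10943*(1/19777) = 13646/(44 + 26912) + 10943/19777 = 13646/26956 + 10943/19777 = 13646*(1/26956) + 10943/19777 = 6823/13478 + 10943/19777 = 282428225/266554406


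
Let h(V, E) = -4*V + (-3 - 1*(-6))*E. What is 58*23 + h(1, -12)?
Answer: 1294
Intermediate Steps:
h(V, E) = -4*V + 3*E (h(V, E) = -4*V + (-3 + 6)*E = -4*V + 3*E)
58*23 + h(1, -12) = 58*23 + (-4*1 + 3*(-12)) = 1334 + (-4 - 36) = 1334 - 40 = 1294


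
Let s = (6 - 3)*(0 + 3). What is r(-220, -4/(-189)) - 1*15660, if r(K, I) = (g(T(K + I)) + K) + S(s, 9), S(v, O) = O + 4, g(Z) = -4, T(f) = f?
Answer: -15871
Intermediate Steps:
s = 9 (s = 3*3 = 9)
S(v, O) = 4 + O
r(K, I) = 9 + K (r(K, I) = (-4 + K) + (4 + 9) = (-4 + K) + 13 = 9 + K)
r(-220, -4/(-189)) - 1*15660 = (9 - 220) - 1*15660 = -211 - 15660 = -15871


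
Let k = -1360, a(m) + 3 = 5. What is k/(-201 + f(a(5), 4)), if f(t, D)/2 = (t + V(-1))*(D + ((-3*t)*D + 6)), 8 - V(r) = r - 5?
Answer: 1360/649 ≈ 2.0955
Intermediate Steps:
V(r) = 13 - r (V(r) = 8 - (r - 5) = 8 - (-5 + r) = 8 + (5 - r) = 13 - r)
a(m) = 2 (a(m) = -3 + 5 = 2)
f(t, D) = 2*(14 + t)*(6 + D - 3*D*t) (f(t, D) = 2*((t + (13 - 1*(-1)))*(D + ((-3*t)*D + 6))) = 2*((t + (13 + 1))*(D + (-3*D*t + 6))) = 2*((t + 14)*(D + (6 - 3*D*t))) = 2*((14 + t)*(6 + D - 3*D*t)) = 2*(14 + t)*(6 + D - 3*D*t))
k/(-201 + f(a(5), 4)) = -1360/(-201 + (168 + 12*2 + 28*4 - 82*4*2 - 6*4*2²)) = -1360/(-201 + (168 + 24 + 112 - 656 - 6*4*4)) = -1360/(-201 + (168 + 24 + 112 - 656 - 96)) = -1360/(-201 - 448) = -1360/(-649) = -1360*(-1/649) = 1360/649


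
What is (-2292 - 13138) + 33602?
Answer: 18172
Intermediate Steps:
(-2292 - 13138) + 33602 = -15430 + 33602 = 18172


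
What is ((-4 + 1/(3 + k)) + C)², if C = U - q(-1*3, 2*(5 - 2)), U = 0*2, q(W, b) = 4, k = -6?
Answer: 625/9 ≈ 69.444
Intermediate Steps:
U = 0
C = -4 (C = 0 - 1*4 = 0 - 4 = -4)
((-4 + 1/(3 + k)) + C)² = ((-4 + 1/(3 - 6)) - 4)² = ((-4 + 1/(-3)) - 4)² = ((-4 - ⅓) - 4)² = (-13/3 - 4)² = (-25/3)² = 625/9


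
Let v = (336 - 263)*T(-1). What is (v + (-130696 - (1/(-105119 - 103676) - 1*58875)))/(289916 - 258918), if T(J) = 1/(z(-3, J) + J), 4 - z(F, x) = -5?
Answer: -119951683517/51777819280 ≈ -2.3167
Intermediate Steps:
z(F, x) = 9 (z(F, x) = 4 - 1*(-5) = 4 + 5 = 9)
T(J) = 1/(9 + J)
v = 73/8 (v = (336 - 263)/(9 - 1) = 73/8 ≈ 9.1250)
(v + (-130696 - (1/(-105119 - 103676) - 1*58875)))/(289916 - 258918) = (73/8 + (-130696 - (1/(-105119 - 103676) - 1*58875)))/(289916 - 258918) = (73/8 + (-130696 - (1/(-208795) - 58875)))/30998 = (73/8 + (-130696 - (-1/208795 - 58875)))*(1/30998) = (73/8 + (-130696 - 1*(-12292805626/208795)))*(1/30998) = (73/8 + (-130696 + 12292805626/208795))*(1/30998) = (73/8 - 14995865694/208795)*(1/30998) = -119951683517/1670360*1/30998 = -119951683517/51777819280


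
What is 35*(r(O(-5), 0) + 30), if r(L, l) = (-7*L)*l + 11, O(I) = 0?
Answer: 1435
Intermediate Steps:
r(L, l) = 11 - 7*L*l (r(L, l) = -7*L*l + 11 = 11 - 7*L*l)
35*(r(O(-5), 0) + 30) = 35*((11 - 7*0*0) + 30) = 35*((11 + 0) + 30) = 35*(11 + 30) = 35*41 = 1435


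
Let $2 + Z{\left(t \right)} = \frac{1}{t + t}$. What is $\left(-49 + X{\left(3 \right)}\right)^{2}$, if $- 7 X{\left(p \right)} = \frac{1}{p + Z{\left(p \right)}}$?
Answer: $\frac{5793649}{2401} \approx 2413.0$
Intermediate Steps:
$Z{\left(t \right)} = -2 + \frac{1}{2 t}$ ($Z{\left(t \right)} = -2 + \frac{1}{t + t} = -2 + \frac{1}{2 t}$)
$X{\left(p \right)} = - \frac{1}{7 \left(-2 + p + \frac{1}{2 p}\right)}$ ($X{\left(p \right)} = - \frac{1}{7 \left(p - \left(2 - \frac{1}{2 p}\right)\right)} = - \frac{1}{7 \left(-2 + p + \frac{1}{2 p}\right)}$)
$\left(-49 + X{\left(3 \right)}\right)^{2} = \left(-49 - \frac{6}{7 - 84 + 14 \cdot 3^{2}}\right)^{2} = \left(-49 - \frac{6}{7 - 84 + 14 \cdot 9}\right)^{2} = \left(-49 - \frac{6}{7 - 84 + 126}\right)^{2} = \left(-49 - \frac{6}{49}\right)^{2} = \left(- \frac{2407}{49}\right)^{2} = \frac{5793649}{2401}$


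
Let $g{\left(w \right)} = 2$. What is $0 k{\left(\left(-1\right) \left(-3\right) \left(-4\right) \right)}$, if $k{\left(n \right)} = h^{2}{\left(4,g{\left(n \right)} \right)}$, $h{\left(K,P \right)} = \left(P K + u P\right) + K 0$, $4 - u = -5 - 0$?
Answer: $0$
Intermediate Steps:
$u = 9$ ($u = 4 - \left(-5 - 0\right) = 4 - \left(-5 + 0\right) = 4 - -5 = 4 + 5 = 9$)
$h{\left(K,P \right)} = 9 P + K P$ ($h{\left(K,P \right)} = \left(P K + 9 P\right) + K 0 = \left(K P + 9 P\right) + 0 = \left(9 P + K P\right) + 0 = 9 P + K P$)
$k{\left(n \right)} = 676$ ($k{\left(n \right)} = \left(2 \left(9 + 4\right)\right)^{2} = \left(2 \cdot 13\right)^{2} = 26^{2} = 676$)
$0 k{\left(\left(-1\right) \left(-3\right) \left(-4\right) \right)} = 0 \cdot 676 = 0$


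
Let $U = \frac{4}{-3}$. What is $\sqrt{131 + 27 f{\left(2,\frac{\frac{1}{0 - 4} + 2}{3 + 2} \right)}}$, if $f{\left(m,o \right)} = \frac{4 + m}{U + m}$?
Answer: $\sqrt{374} \approx 19.339$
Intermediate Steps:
$U = - \frac{4}{3}$ ($U = 4 \left(- \frac{1}{3}\right) = - \frac{4}{3} \approx -1.3333$)
$f{\left(m,o \right)} = \frac{4 + m}{- \frac{4}{3} + m}$
$\sqrt{131 + 27 f{\left(2,\frac{\frac{1}{0 - 4} + 2}{3 + 2} \right)}} = \sqrt{131 + 27 \frac{3 \left(4 + 2\right)}{-4 + 3 \cdot 2}} = \sqrt{131 + 27 \cdot 3 \frac{1}{-4 + 6} \cdot 6} = \sqrt{131 + 27 \cdot 3 \cdot \frac{1}{2} \cdot 6} = \sqrt{131 + 27 \cdot 9} = \sqrt{131 + 243} = \sqrt{374}$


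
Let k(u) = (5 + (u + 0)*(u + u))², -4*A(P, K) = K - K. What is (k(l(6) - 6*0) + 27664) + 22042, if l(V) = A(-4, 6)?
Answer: 49731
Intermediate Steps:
A(P, K) = 0 (A(P, K) = -(K - K)/4 = -¼*0 = 0)
l(V) = 0
k(u) = (5 + 2*u²)² (k(u) = (5 + u*(2*u))² = (5 + 2*u²)²)
(k(l(6) - 6*0) + 27664) + 22042 = ((5 + 2*(0 - 6*0)²)² + 27664) + 22042 = ((5 + 2*(0 + 0)²)² + 27664) + 22042 = ((5 + 2*0²)² + 27664) + 22042 = ((5 + 2*0)² + 27664) + 22042 = ((5 + 0)² + 27664) + 22042 = (5² + 27664) + 22042 = (25 + 27664) + 22042 = 27689 + 22042 = 49731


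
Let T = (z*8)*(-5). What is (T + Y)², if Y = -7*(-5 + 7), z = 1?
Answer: 2916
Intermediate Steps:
Y = -14 (Y = -7*2 = -14)
T = -40 (T = (1*8)*(-5) = 8*(-5) = -40)
(T + Y)² = (-40 - 14)² = (-54)² = 2916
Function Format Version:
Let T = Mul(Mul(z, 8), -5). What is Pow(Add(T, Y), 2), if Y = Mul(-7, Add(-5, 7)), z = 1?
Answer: 2916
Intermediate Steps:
Y = -14 (Y = Mul(-7, 2) = -14)
T = -40 (T = Mul(Mul(1, 8), -5) = Mul(8, -5) = -40)
Pow(Add(T, Y), 2) = Pow(Add(-40, -14), 2) = Pow(-54, 2) = 2916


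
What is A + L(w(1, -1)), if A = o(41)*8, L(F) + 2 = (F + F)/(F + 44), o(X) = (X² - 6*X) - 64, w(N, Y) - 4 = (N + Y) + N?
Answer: 537344/49 ≈ 10966.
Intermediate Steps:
w(N, Y) = 4 + Y + 2*N (w(N, Y) = 4 + ((N + Y) + N) = 4 + (Y + 2*N) = 4 + Y + 2*N)
o(X) = -64 + X² - 6*X
L(F) = -2 + 2*F/(44 + F) (L(F) = -2 + (F + F)/(F + 44) = -2 + (2*F)/(44 + F) = -2 + 2*F/(44 + F))
A = 10968 (A = (-64 + 41² - 6*41)*8 = (-64 + 1681 - 246)*8 = 1371*8 = 10968)
A + L(w(1, -1)) = 10968 - 88/(44 + (4 - 1 + 2*1)) = 10968 - 88/(44 + (4 - 1 + 2)) = 10968 - 88/(44 + 5) = 10968 - 88/49 = 537344/49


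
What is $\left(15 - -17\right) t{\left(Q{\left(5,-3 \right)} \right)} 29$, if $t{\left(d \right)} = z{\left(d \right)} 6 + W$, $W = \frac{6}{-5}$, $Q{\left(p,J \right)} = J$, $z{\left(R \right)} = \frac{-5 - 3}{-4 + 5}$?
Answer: $- \frac{228288}{5} \approx -45658.0$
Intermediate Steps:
$z{\left(R \right)} = -8$ ($z{\left(R \right)} = - \frac{8}{1} = \left(-8\right) 1 = -8$)
$W = - \frac{6}{5}$ ($W = 6 \left(- \frac{1}{5}\right) = - \frac{6}{5} \approx -1.2$)
$t{\left(d \right)} = - \frac{246}{5}$ ($t{\left(d \right)} = \left(-8\right) 6 - \frac{6}{5} = -48 - \frac{6}{5} = - \frac{246}{5}$)
$\left(15 - -17\right) t{\left(Q{\left(5,-3 \right)} \right)} 29 = \left(15 - -17\right) \left(- \frac{246}{5}\right) 29 = \left(15 + 17\right) \left(- \frac{246}{5}\right) 29 = 32 \left(- \frac{246}{5}\right) 29 = \left(- \frac{7872}{5}\right) 29 = - \frac{228288}{5}$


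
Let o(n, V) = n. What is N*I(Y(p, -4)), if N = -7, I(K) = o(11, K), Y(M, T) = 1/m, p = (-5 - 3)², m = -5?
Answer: -77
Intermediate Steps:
p = 64 (p = (-8)² = 64)
Y(M, T) = -⅕ (Y(M, T) = 1/(-5) = -⅕)
I(K) = 11
N*I(Y(p, -4)) = -7*11 = -77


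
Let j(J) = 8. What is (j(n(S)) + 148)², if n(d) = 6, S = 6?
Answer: 24336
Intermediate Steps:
(j(n(S)) + 148)² = (8 + 148)² = 156² = 24336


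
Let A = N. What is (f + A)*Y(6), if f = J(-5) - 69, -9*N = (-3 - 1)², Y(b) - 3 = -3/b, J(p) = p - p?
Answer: -3185/18 ≈ -176.94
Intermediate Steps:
J(p) = 0
Y(b) = 3 - 3/b
N = -16/9 (N = -(-3 - 1)²/9 = -⅑*(-4)² = -⅑*16 = -16/9 ≈ -1.7778)
A = -16/9 ≈ -1.7778
f = -69 (f = 0 - 69 = -69)
(f + A)*Y(6) = (-69 - 16/9)*(3 - 3/6) = -637*(3 - 3*⅙)/9 = -637*(3 - ½)/9 = -637/9*5/2 = -3185/18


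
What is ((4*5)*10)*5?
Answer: 1000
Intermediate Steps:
((4*5)*10)*5 = (20*10)*5 = 200*5 = 1000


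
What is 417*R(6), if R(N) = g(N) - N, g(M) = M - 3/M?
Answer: -417/2 ≈ -208.50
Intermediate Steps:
R(N) = -3/N (R(N) = (N - 3/N) - N = -3/N)
417*R(6) = 417*(-3/6) = 417*(-3*⅙) = 417*(-½) = -417/2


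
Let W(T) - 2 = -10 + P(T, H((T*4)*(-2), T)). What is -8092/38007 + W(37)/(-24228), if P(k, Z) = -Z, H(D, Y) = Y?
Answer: -21593629/102314844 ≈ -0.21105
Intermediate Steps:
W(T) = -8 - T (W(T) = 2 + (-10 - T) = -8 - T)
-8092/38007 + W(37)/(-24228) = -8092/38007 + (-8 - 1*37)/(-24228) = -8092*1/38007 + (-8 - 37)*(-1/24228) = -8092/38007 - 45*(-1/24228) = -8092/38007 + 5/2692 = -21593629/102314844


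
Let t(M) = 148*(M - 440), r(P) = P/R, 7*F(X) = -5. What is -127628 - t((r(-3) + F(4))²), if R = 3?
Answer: -3084204/49 ≈ -62943.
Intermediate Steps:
F(X) = -5/7 (F(X) = (⅐)*(-5) = -5/7)
r(P) = P/3
t(M) = -65120 + 148*M (t(M) = 148*(-440 + M) = -65120 + 148*M)
-127628 - t((r(-3) + F(4))²) = -127628 - (-65120 + 148*((⅓)*(-3) - 5/7)²) = -127628 - (-65120 + 148*(-1 - 5/7)²) = -127628 - (-65120 + 148*(-12/7)²) = -127628 - (-65120 + 148*(144/49)) = -127628 - (-65120 + 21312/49) = -127628 - 1*(-3169568/49) = -127628 + 3169568/49 = -3084204/49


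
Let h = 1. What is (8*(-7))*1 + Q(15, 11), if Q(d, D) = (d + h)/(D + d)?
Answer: -720/13 ≈ -55.385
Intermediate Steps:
Q(d, D) = (1 + d)/(D + d) (Q(d, D) = (d + 1)/(D + d) = (1 + d)/(D + d))
(8*(-7))*1 + Q(15, 11) = (8*(-7))*1 + (1 + 15)/(11 + 15) = -56*1 + 16/26 = -56 + (1/26)*16 = -56 + 8/13 = -720/13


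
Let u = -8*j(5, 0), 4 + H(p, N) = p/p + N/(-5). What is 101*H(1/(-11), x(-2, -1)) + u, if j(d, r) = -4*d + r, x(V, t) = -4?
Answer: -311/5 ≈ -62.200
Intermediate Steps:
H(p, N) = -3 - N/5 (H(p, N) = -4 + (p/p + N/(-5)) = -4 + (1 + N*(-1/5)) = -4 + (1 - N/5) = -3 - N/5)
j(d, r) = r - 4*d
u = 160 (u = -8*(0 - 4*5) = -8*(0 - 20) = -8*(-20) = 160)
101*H(1/(-11), x(-2, -1)) + u = 101*(-3 - 1/5*(-4)) + 160 = 101*(-3 + 4/5) + 160 = 101*(-11/5) + 160 = -1111/5 + 160 = -311/5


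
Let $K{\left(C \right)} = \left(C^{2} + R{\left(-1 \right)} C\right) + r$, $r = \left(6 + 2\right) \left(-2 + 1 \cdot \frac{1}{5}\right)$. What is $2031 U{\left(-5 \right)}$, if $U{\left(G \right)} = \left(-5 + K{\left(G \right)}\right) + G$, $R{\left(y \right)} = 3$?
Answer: $- \frac{146232}{5} \approx -29246.0$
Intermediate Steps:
$r = - \frac{72}{5}$ ($r = 8 \left(-2 + 1 \cdot \frac{1}{5}\right) = 8 \left(-2 + \frac{1}{5}\right) = 8 \left(- \frac{9}{5}\right) = - \frac{72}{5} \approx -14.4$)
$K{\left(C \right)} = - \frac{72}{5} + C^{2} + 3 C$ ($K{\left(C \right)} = \left(C^{2} + 3 C\right) - \frac{72}{5} = - \frac{72}{5} + C^{2} + 3 C$)
$U{\left(G \right)} = - \frac{97}{5} + G^{2} + 4 G$ ($U{\left(G \right)} = \left(-5 + \left(- \frac{72}{5} + G^{2} + 3 G\right)\right) + G = \left(- \frac{97}{5} + G^{2} + 3 G\right) + G = - \frac{97}{5} + G^{2} + 4 G$)
$2031 U{\left(-5 \right)} = 2031 \left(- \frac{97}{5} + \left(-5\right)^{2} + 4 \left(-5\right)\right) = 2031 \left(- \frac{97}{5} + 25 - 20\right) = 2031 \left(- \frac{72}{5}\right) = - \frac{146232}{5}$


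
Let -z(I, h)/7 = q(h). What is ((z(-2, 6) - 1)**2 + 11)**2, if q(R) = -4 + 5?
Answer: 5625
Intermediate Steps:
q(R) = 1
z(I, h) = -7 (z(I, h) = -7*1 = -7)
((z(-2, 6) - 1)**2 + 11)**2 = ((-7 - 1)**2 + 11)**2 = ((-8)**2 + 11)**2 = (64 + 11)**2 = 75**2 = 5625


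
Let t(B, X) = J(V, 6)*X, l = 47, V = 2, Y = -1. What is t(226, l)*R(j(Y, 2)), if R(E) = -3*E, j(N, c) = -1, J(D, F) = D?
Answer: 282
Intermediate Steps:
t(B, X) = 2*X
t(226, l)*R(j(Y, 2)) = (2*47)*(-3*(-1)) = 94*3 = 282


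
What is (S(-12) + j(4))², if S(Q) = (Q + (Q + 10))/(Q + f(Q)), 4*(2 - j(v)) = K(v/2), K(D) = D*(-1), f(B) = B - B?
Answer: 121/9 ≈ 13.444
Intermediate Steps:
f(B) = 0
K(D) = -D
j(v) = 2 + v/8 (j(v) = 2 - (-1)*v/2/4 = 2 - (-1)*v/8 = 2 + v/8)
S(Q) = (10 + 2*Q)/Q (S(Q) = (Q + (Q + 10))/(Q + 0) = (Q + (10 + Q))/Q = (10 + 2*Q)/Q)
(S(-12) + j(4))² = ((2 + 10/(-12)) + (2 + (⅛)*4))² = ((2 + 10*(-1/12)) + (2 + ½))² = ((2 - ⅚) + 5/2)² = (7/6 + 5/2)² = (11/3)² = 121/9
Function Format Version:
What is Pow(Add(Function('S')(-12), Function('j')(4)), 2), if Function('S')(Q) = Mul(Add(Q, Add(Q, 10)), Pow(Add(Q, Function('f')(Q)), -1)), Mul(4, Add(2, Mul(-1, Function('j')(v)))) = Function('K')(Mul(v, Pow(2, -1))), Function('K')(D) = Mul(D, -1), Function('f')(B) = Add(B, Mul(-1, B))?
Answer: Rational(121, 9) ≈ 13.444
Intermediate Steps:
Function('f')(B) = 0
Function('K')(D) = Mul(-1, D)
Function('j')(v) = Add(2, Mul(Rational(1, 8), v)) (Function('j')(v) = Add(2, Mul(Rational(-1, 4), Mul(-1, Mul(v, Pow(2, -1))))) = Add(2, Mul(Rational(-1, 4), Mul(-1, Mul(v, Rational(1, 2))))) = Add(2, Mul(Rational(-1, 4), Mul(-1, Mul(Rational(1, 2), v)))) = Add(2, Mul(Rational(-1, 4), Mul(Rational(-1, 2), v))) = Add(2, Mul(Rational(1, 8), v)))
Function('S')(Q) = Mul(Pow(Q, -1), Add(10, Mul(2, Q))) (Function('S')(Q) = Mul(Add(Q, Add(Q, 10)), Pow(Add(Q, 0), -1)) = Mul(Add(Q, Add(10, Q)), Pow(Q, -1)) = Mul(Add(10, Mul(2, Q)), Pow(Q, -1)) = Mul(Pow(Q, -1), Add(10, Mul(2, Q))))
Pow(Add(Function('S')(-12), Function('j')(4)), 2) = Pow(Add(Add(2, Mul(10, Pow(-12, -1))), Add(2, Mul(Rational(1, 8), 4))), 2) = Pow(Add(Add(2, Mul(10, Rational(-1, 12))), Add(2, Rational(1, 2))), 2) = Pow(Add(Add(2, Rational(-5, 6)), Rational(5, 2)), 2) = Pow(Add(Rational(7, 6), Rational(5, 2)), 2) = Pow(Rational(11, 3), 2) = Rational(121, 9)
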